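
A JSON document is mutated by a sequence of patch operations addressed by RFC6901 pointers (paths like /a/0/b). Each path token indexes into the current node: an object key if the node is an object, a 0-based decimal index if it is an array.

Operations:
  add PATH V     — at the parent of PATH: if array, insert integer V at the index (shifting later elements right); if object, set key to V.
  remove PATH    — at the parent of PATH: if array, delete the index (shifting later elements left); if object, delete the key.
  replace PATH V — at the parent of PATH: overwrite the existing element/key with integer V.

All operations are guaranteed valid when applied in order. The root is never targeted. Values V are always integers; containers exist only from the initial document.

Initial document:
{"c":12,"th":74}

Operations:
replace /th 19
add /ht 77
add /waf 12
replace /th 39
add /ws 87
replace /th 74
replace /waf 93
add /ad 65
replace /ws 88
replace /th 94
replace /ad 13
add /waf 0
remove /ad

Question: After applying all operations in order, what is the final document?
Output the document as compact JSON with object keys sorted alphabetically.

Answer: {"c":12,"ht":77,"th":94,"waf":0,"ws":88}

Derivation:
After op 1 (replace /th 19): {"c":12,"th":19}
After op 2 (add /ht 77): {"c":12,"ht":77,"th":19}
After op 3 (add /waf 12): {"c":12,"ht":77,"th":19,"waf":12}
After op 4 (replace /th 39): {"c":12,"ht":77,"th":39,"waf":12}
After op 5 (add /ws 87): {"c":12,"ht":77,"th":39,"waf":12,"ws":87}
After op 6 (replace /th 74): {"c":12,"ht":77,"th":74,"waf":12,"ws":87}
After op 7 (replace /waf 93): {"c":12,"ht":77,"th":74,"waf":93,"ws":87}
After op 8 (add /ad 65): {"ad":65,"c":12,"ht":77,"th":74,"waf":93,"ws":87}
After op 9 (replace /ws 88): {"ad":65,"c":12,"ht":77,"th":74,"waf":93,"ws":88}
After op 10 (replace /th 94): {"ad":65,"c":12,"ht":77,"th":94,"waf":93,"ws":88}
After op 11 (replace /ad 13): {"ad":13,"c":12,"ht":77,"th":94,"waf":93,"ws":88}
After op 12 (add /waf 0): {"ad":13,"c":12,"ht":77,"th":94,"waf":0,"ws":88}
After op 13 (remove /ad): {"c":12,"ht":77,"th":94,"waf":0,"ws":88}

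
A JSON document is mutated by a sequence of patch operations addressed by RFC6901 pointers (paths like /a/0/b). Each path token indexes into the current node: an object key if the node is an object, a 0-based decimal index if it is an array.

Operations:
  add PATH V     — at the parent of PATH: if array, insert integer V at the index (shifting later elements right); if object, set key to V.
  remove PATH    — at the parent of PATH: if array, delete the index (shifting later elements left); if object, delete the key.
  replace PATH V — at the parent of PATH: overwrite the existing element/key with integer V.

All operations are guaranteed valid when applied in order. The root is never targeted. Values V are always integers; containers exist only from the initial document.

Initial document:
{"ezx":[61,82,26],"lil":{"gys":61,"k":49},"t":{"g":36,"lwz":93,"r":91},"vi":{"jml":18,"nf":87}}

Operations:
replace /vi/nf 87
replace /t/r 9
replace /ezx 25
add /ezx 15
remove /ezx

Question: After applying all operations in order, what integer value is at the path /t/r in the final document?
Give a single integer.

Answer: 9

Derivation:
After op 1 (replace /vi/nf 87): {"ezx":[61,82,26],"lil":{"gys":61,"k":49},"t":{"g":36,"lwz":93,"r":91},"vi":{"jml":18,"nf":87}}
After op 2 (replace /t/r 9): {"ezx":[61,82,26],"lil":{"gys":61,"k":49},"t":{"g":36,"lwz":93,"r":9},"vi":{"jml":18,"nf":87}}
After op 3 (replace /ezx 25): {"ezx":25,"lil":{"gys":61,"k":49},"t":{"g":36,"lwz":93,"r":9},"vi":{"jml":18,"nf":87}}
After op 4 (add /ezx 15): {"ezx":15,"lil":{"gys":61,"k":49},"t":{"g":36,"lwz":93,"r":9},"vi":{"jml":18,"nf":87}}
After op 5 (remove /ezx): {"lil":{"gys":61,"k":49},"t":{"g":36,"lwz":93,"r":9},"vi":{"jml":18,"nf":87}}
Value at /t/r: 9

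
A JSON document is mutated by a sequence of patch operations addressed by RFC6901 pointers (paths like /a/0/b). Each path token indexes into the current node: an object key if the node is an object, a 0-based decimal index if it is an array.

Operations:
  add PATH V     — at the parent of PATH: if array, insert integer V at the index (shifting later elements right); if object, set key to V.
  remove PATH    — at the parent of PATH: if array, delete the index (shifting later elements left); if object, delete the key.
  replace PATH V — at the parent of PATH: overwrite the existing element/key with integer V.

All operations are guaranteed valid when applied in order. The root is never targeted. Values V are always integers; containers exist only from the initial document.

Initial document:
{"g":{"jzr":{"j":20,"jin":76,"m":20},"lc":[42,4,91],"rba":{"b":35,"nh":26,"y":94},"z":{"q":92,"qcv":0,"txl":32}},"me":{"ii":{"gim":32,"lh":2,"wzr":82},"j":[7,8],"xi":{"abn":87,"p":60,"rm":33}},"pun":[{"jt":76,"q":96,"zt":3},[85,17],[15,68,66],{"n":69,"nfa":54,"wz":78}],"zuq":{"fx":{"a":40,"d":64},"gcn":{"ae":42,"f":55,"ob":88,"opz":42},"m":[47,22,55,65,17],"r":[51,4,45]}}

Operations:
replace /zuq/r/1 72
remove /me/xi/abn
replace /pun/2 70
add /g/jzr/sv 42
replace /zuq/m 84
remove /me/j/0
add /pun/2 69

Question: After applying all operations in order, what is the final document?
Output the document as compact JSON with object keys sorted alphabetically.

After op 1 (replace /zuq/r/1 72): {"g":{"jzr":{"j":20,"jin":76,"m":20},"lc":[42,4,91],"rba":{"b":35,"nh":26,"y":94},"z":{"q":92,"qcv":0,"txl":32}},"me":{"ii":{"gim":32,"lh":2,"wzr":82},"j":[7,8],"xi":{"abn":87,"p":60,"rm":33}},"pun":[{"jt":76,"q":96,"zt":3},[85,17],[15,68,66],{"n":69,"nfa":54,"wz":78}],"zuq":{"fx":{"a":40,"d":64},"gcn":{"ae":42,"f":55,"ob":88,"opz":42},"m":[47,22,55,65,17],"r":[51,72,45]}}
After op 2 (remove /me/xi/abn): {"g":{"jzr":{"j":20,"jin":76,"m":20},"lc":[42,4,91],"rba":{"b":35,"nh":26,"y":94},"z":{"q":92,"qcv":0,"txl":32}},"me":{"ii":{"gim":32,"lh":2,"wzr":82},"j":[7,8],"xi":{"p":60,"rm":33}},"pun":[{"jt":76,"q":96,"zt":3},[85,17],[15,68,66],{"n":69,"nfa":54,"wz":78}],"zuq":{"fx":{"a":40,"d":64},"gcn":{"ae":42,"f":55,"ob":88,"opz":42},"m":[47,22,55,65,17],"r":[51,72,45]}}
After op 3 (replace /pun/2 70): {"g":{"jzr":{"j":20,"jin":76,"m":20},"lc":[42,4,91],"rba":{"b":35,"nh":26,"y":94},"z":{"q":92,"qcv":0,"txl":32}},"me":{"ii":{"gim":32,"lh":2,"wzr":82},"j":[7,8],"xi":{"p":60,"rm":33}},"pun":[{"jt":76,"q":96,"zt":3},[85,17],70,{"n":69,"nfa":54,"wz":78}],"zuq":{"fx":{"a":40,"d":64},"gcn":{"ae":42,"f":55,"ob":88,"opz":42},"m":[47,22,55,65,17],"r":[51,72,45]}}
After op 4 (add /g/jzr/sv 42): {"g":{"jzr":{"j":20,"jin":76,"m":20,"sv":42},"lc":[42,4,91],"rba":{"b":35,"nh":26,"y":94},"z":{"q":92,"qcv":0,"txl":32}},"me":{"ii":{"gim":32,"lh":2,"wzr":82},"j":[7,8],"xi":{"p":60,"rm":33}},"pun":[{"jt":76,"q":96,"zt":3},[85,17],70,{"n":69,"nfa":54,"wz":78}],"zuq":{"fx":{"a":40,"d":64},"gcn":{"ae":42,"f":55,"ob":88,"opz":42},"m":[47,22,55,65,17],"r":[51,72,45]}}
After op 5 (replace /zuq/m 84): {"g":{"jzr":{"j":20,"jin":76,"m":20,"sv":42},"lc":[42,4,91],"rba":{"b":35,"nh":26,"y":94},"z":{"q":92,"qcv":0,"txl":32}},"me":{"ii":{"gim":32,"lh":2,"wzr":82},"j":[7,8],"xi":{"p":60,"rm":33}},"pun":[{"jt":76,"q":96,"zt":3},[85,17],70,{"n":69,"nfa":54,"wz":78}],"zuq":{"fx":{"a":40,"d":64},"gcn":{"ae":42,"f":55,"ob":88,"opz":42},"m":84,"r":[51,72,45]}}
After op 6 (remove /me/j/0): {"g":{"jzr":{"j":20,"jin":76,"m":20,"sv":42},"lc":[42,4,91],"rba":{"b":35,"nh":26,"y":94},"z":{"q":92,"qcv":0,"txl":32}},"me":{"ii":{"gim":32,"lh":2,"wzr":82},"j":[8],"xi":{"p":60,"rm":33}},"pun":[{"jt":76,"q":96,"zt":3},[85,17],70,{"n":69,"nfa":54,"wz":78}],"zuq":{"fx":{"a":40,"d":64},"gcn":{"ae":42,"f":55,"ob":88,"opz":42},"m":84,"r":[51,72,45]}}
After op 7 (add /pun/2 69): {"g":{"jzr":{"j":20,"jin":76,"m":20,"sv":42},"lc":[42,4,91],"rba":{"b":35,"nh":26,"y":94},"z":{"q":92,"qcv":0,"txl":32}},"me":{"ii":{"gim":32,"lh":2,"wzr":82},"j":[8],"xi":{"p":60,"rm":33}},"pun":[{"jt":76,"q":96,"zt":3},[85,17],69,70,{"n":69,"nfa":54,"wz":78}],"zuq":{"fx":{"a":40,"d":64},"gcn":{"ae":42,"f":55,"ob":88,"opz":42},"m":84,"r":[51,72,45]}}

Answer: {"g":{"jzr":{"j":20,"jin":76,"m":20,"sv":42},"lc":[42,4,91],"rba":{"b":35,"nh":26,"y":94},"z":{"q":92,"qcv":0,"txl":32}},"me":{"ii":{"gim":32,"lh":2,"wzr":82},"j":[8],"xi":{"p":60,"rm":33}},"pun":[{"jt":76,"q":96,"zt":3},[85,17],69,70,{"n":69,"nfa":54,"wz":78}],"zuq":{"fx":{"a":40,"d":64},"gcn":{"ae":42,"f":55,"ob":88,"opz":42},"m":84,"r":[51,72,45]}}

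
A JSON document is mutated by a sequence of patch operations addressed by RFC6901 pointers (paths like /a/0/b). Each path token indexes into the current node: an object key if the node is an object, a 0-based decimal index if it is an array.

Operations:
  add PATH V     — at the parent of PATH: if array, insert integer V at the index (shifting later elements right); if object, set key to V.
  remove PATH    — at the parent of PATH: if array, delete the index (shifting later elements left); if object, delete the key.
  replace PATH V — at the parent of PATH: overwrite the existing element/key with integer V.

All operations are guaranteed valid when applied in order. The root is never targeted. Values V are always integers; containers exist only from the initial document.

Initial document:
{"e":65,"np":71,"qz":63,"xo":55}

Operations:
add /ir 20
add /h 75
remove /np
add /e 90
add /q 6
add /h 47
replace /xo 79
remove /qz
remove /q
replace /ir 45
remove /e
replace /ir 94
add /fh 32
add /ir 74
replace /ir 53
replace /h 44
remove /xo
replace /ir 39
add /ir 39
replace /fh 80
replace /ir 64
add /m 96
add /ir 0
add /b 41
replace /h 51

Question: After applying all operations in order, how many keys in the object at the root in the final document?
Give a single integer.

After op 1 (add /ir 20): {"e":65,"ir":20,"np":71,"qz":63,"xo":55}
After op 2 (add /h 75): {"e":65,"h":75,"ir":20,"np":71,"qz":63,"xo":55}
After op 3 (remove /np): {"e":65,"h":75,"ir":20,"qz":63,"xo":55}
After op 4 (add /e 90): {"e":90,"h":75,"ir":20,"qz":63,"xo":55}
After op 5 (add /q 6): {"e":90,"h":75,"ir":20,"q":6,"qz":63,"xo":55}
After op 6 (add /h 47): {"e":90,"h":47,"ir":20,"q":6,"qz":63,"xo":55}
After op 7 (replace /xo 79): {"e":90,"h":47,"ir":20,"q":6,"qz":63,"xo":79}
After op 8 (remove /qz): {"e":90,"h":47,"ir":20,"q":6,"xo":79}
After op 9 (remove /q): {"e":90,"h":47,"ir":20,"xo":79}
After op 10 (replace /ir 45): {"e":90,"h":47,"ir":45,"xo":79}
After op 11 (remove /e): {"h":47,"ir":45,"xo":79}
After op 12 (replace /ir 94): {"h":47,"ir":94,"xo":79}
After op 13 (add /fh 32): {"fh":32,"h":47,"ir":94,"xo":79}
After op 14 (add /ir 74): {"fh":32,"h":47,"ir":74,"xo":79}
After op 15 (replace /ir 53): {"fh":32,"h":47,"ir":53,"xo":79}
After op 16 (replace /h 44): {"fh":32,"h":44,"ir":53,"xo":79}
After op 17 (remove /xo): {"fh":32,"h":44,"ir":53}
After op 18 (replace /ir 39): {"fh":32,"h":44,"ir":39}
After op 19 (add /ir 39): {"fh":32,"h":44,"ir":39}
After op 20 (replace /fh 80): {"fh":80,"h":44,"ir":39}
After op 21 (replace /ir 64): {"fh":80,"h":44,"ir":64}
After op 22 (add /m 96): {"fh":80,"h":44,"ir":64,"m":96}
After op 23 (add /ir 0): {"fh":80,"h":44,"ir":0,"m":96}
After op 24 (add /b 41): {"b":41,"fh":80,"h":44,"ir":0,"m":96}
After op 25 (replace /h 51): {"b":41,"fh":80,"h":51,"ir":0,"m":96}
Size at the root: 5

Answer: 5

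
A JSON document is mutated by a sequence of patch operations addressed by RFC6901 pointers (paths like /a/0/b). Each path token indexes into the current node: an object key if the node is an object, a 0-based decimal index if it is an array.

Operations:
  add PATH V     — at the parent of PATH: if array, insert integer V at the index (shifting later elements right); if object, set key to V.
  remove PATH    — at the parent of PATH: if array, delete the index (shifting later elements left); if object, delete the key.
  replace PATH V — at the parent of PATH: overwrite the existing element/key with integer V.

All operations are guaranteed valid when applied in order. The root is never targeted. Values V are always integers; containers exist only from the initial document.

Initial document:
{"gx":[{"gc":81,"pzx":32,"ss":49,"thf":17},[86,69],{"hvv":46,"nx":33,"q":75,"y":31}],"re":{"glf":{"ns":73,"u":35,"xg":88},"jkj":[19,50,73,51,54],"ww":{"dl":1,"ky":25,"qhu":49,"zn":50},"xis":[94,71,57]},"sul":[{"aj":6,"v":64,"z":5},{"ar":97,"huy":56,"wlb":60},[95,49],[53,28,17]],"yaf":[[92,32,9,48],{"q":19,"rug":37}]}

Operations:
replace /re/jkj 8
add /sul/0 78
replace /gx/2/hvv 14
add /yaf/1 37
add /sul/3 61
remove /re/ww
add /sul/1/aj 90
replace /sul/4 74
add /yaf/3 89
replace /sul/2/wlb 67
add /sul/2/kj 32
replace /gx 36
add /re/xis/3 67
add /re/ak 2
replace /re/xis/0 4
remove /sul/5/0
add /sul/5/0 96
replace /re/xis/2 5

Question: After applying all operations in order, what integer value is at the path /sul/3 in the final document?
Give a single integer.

Answer: 61

Derivation:
After op 1 (replace /re/jkj 8): {"gx":[{"gc":81,"pzx":32,"ss":49,"thf":17},[86,69],{"hvv":46,"nx":33,"q":75,"y":31}],"re":{"glf":{"ns":73,"u":35,"xg":88},"jkj":8,"ww":{"dl":1,"ky":25,"qhu":49,"zn":50},"xis":[94,71,57]},"sul":[{"aj":6,"v":64,"z":5},{"ar":97,"huy":56,"wlb":60},[95,49],[53,28,17]],"yaf":[[92,32,9,48],{"q":19,"rug":37}]}
After op 2 (add /sul/0 78): {"gx":[{"gc":81,"pzx":32,"ss":49,"thf":17},[86,69],{"hvv":46,"nx":33,"q":75,"y":31}],"re":{"glf":{"ns":73,"u":35,"xg":88},"jkj":8,"ww":{"dl":1,"ky":25,"qhu":49,"zn":50},"xis":[94,71,57]},"sul":[78,{"aj":6,"v":64,"z":5},{"ar":97,"huy":56,"wlb":60},[95,49],[53,28,17]],"yaf":[[92,32,9,48],{"q":19,"rug":37}]}
After op 3 (replace /gx/2/hvv 14): {"gx":[{"gc":81,"pzx":32,"ss":49,"thf":17},[86,69],{"hvv":14,"nx":33,"q":75,"y":31}],"re":{"glf":{"ns":73,"u":35,"xg":88},"jkj":8,"ww":{"dl":1,"ky":25,"qhu":49,"zn":50},"xis":[94,71,57]},"sul":[78,{"aj":6,"v":64,"z":5},{"ar":97,"huy":56,"wlb":60},[95,49],[53,28,17]],"yaf":[[92,32,9,48],{"q":19,"rug":37}]}
After op 4 (add /yaf/1 37): {"gx":[{"gc":81,"pzx":32,"ss":49,"thf":17},[86,69],{"hvv":14,"nx":33,"q":75,"y":31}],"re":{"glf":{"ns":73,"u":35,"xg":88},"jkj":8,"ww":{"dl":1,"ky":25,"qhu":49,"zn":50},"xis":[94,71,57]},"sul":[78,{"aj":6,"v":64,"z":5},{"ar":97,"huy":56,"wlb":60},[95,49],[53,28,17]],"yaf":[[92,32,9,48],37,{"q":19,"rug":37}]}
After op 5 (add /sul/3 61): {"gx":[{"gc":81,"pzx":32,"ss":49,"thf":17},[86,69],{"hvv":14,"nx":33,"q":75,"y":31}],"re":{"glf":{"ns":73,"u":35,"xg":88},"jkj":8,"ww":{"dl":1,"ky":25,"qhu":49,"zn":50},"xis":[94,71,57]},"sul":[78,{"aj":6,"v":64,"z":5},{"ar":97,"huy":56,"wlb":60},61,[95,49],[53,28,17]],"yaf":[[92,32,9,48],37,{"q":19,"rug":37}]}
After op 6 (remove /re/ww): {"gx":[{"gc":81,"pzx":32,"ss":49,"thf":17},[86,69],{"hvv":14,"nx":33,"q":75,"y":31}],"re":{"glf":{"ns":73,"u":35,"xg":88},"jkj":8,"xis":[94,71,57]},"sul":[78,{"aj":6,"v":64,"z":5},{"ar":97,"huy":56,"wlb":60},61,[95,49],[53,28,17]],"yaf":[[92,32,9,48],37,{"q":19,"rug":37}]}
After op 7 (add /sul/1/aj 90): {"gx":[{"gc":81,"pzx":32,"ss":49,"thf":17},[86,69],{"hvv":14,"nx":33,"q":75,"y":31}],"re":{"glf":{"ns":73,"u":35,"xg":88},"jkj":8,"xis":[94,71,57]},"sul":[78,{"aj":90,"v":64,"z":5},{"ar":97,"huy":56,"wlb":60},61,[95,49],[53,28,17]],"yaf":[[92,32,9,48],37,{"q":19,"rug":37}]}
After op 8 (replace /sul/4 74): {"gx":[{"gc":81,"pzx":32,"ss":49,"thf":17},[86,69],{"hvv":14,"nx":33,"q":75,"y":31}],"re":{"glf":{"ns":73,"u":35,"xg":88},"jkj":8,"xis":[94,71,57]},"sul":[78,{"aj":90,"v":64,"z":5},{"ar":97,"huy":56,"wlb":60},61,74,[53,28,17]],"yaf":[[92,32,9,48],37,{"q":19,"rug":37}]}
After op 9 (add /yaf/3 89): {"gx":[{"gc":81,"pzx":32,"ss":49,"thf":17},[86,69],{"hvv":14,"nx":33,"q":75,"y":31}],"re":{"glf":{"ns":73,"u":35,"xg":88},"jkj":8,"xis":[94,71,57]},"sul":[78,{"aj":90,"v":64,"z":5},{"ar":97,"huy":56,"wlb":60},61,74,[53,28,17]],"yaf":[[92,32,9,48],37,{"q":19,"rug":37},89]}
After op 10 (replace /sul/2/wlb 67): {"gx":[{"gc":81,"pzx":32,"ss":49,"thf":17},[86,69],{"hvv":14,"nx":33,"q":75,"y":31}],"re":{"glf":{"ns":73,"u":35,"xg":88},"jkj":8,"xis":[94,71,57]},"sul":[78,{"aj":90,"v":64,"z":5},{"ar":97,"huy":56,"wlb":67},61,74,[53,28,17]],"yaf":[[92,32,9,48],37,{"q":19,"rug":37},89]}
After op 11 (add /sul/2/kj 32): {"gx":[{"gc":81,"pzx":32,"ss":49,"thf":17},[86,69],{"hvv":14,"nx":33,"q":75,"y":31}],"re":{"glf":{"ns":73,"u":35,"xg":88},"jkj":8,"xis":[94,71,57]},"sul":[78,{"aj":90,"v":64,"z":5},{"ar":97,"huy":56,"kj":32,"wlb":67},61,74,[53,28,17]],"yaf":[[92,32,9,48],37,{"q":19,"rug":37},89]}
After op 12 (replace /gx 36): {"gx":36,"re":{"glf":{"ns":73,"u":35,"xg":88},"jkj":8,"xis":[94,71,57]},"sul":[78,{"aj":90,"v":64,"z":5},{"ar":97,"huy":56,"kj":32,"wlb":67},61,74,[53,28,17]],"yaf":[[92,32,9,48],37,{"q":19,"rug":37},89]}
After op 13 (add /re/xis/3 67): {"gx":36,"re":{"glf":{"ns":73,"u":35,"xg":88},"jkj":8,"xis":[94,71,57,67]},"sul":[78,{"aj":90,"v":64,"z":5},{"ar":97,"huy":56,"kj":32,"wlb":67},61,74,[53,28,17]],"yaf":[[92,32,9,48],37,{"q":19,"rug":37},89]}
After op 14 (add /re/ak 2): {"gx":36,"re":{"ak":2,"glf":{"ns":73,"u":35,"xg":88},"jkj":8,"xis":[94,71,57,67]},"sul":[78,{"aj":90,"v":64,"z":5},{"ar":97,"huy":56,"kj":32,"wlb":67},61,74,[53,28,17]],"yaf":[[92,32,9,48],37,{"q":19,"rug":37},89]}
After op 15 (replace /re/xis/0 4): {"gx":36,"re":{"ak":2,"glf":{"ns":73,"u":35,"xg":88},"jkj":8,"xis":[4,71,57,67]},"sul":[78,{"aj":90,"v":64,"z":5},{"ar":97,"huy":56,"kj":32,"wlb":67},61,74,[53,28,17]],"yaf":[[92,32,9,48],37,{"q":19,"rug":37},89]}
After op 16 (remove /sul/5/0): {"gx":36,"re":{"ak":2,"glf":{"ns":73,"u":35,"xg":88},"jkj":8,"xis":[4,71,57,67]},"sul":[78,{"aj":90,"v":64,"z":5},{"ar":97,"huy":56,"kj":32,"wlb":67},61,74,[28,17]],"yaf":[[92,32,9,48],37,{"q":19,"rug":37},89]}
After op 17 (add /sul/5/0 96): {"gx":36,"re":{"ak":2,"glf":{"ns":73,"u":35,"xg":88},"jkj":8,"xis":[4,71,57,67]},"sul":[78,{"aj":90,"v":64,"z":5},{"ar":97,"huy":56,"kj":32,"wlb":67},61,74,[96,28,17]],"yaf":[[92,32,9,48],37,{"q":19,"rug":37},89]}
After op 18 (replace /re/xis/2 5): {"gx":36,"re":{"ak":2,"glf":{"ns":73,"u":35,"xg":88},"jkj":8,"xis":[4,71,5,67]},"sul":[78,{"aj":90,"v":64,"z":5},{"ar":97,"huy":56,"kj":32,"wlb":67},61,74,[96,28,17]],"yaf":[[92,32,9,48],37,{"q":19,"rug":37},89]}
Value at /sul/3: 61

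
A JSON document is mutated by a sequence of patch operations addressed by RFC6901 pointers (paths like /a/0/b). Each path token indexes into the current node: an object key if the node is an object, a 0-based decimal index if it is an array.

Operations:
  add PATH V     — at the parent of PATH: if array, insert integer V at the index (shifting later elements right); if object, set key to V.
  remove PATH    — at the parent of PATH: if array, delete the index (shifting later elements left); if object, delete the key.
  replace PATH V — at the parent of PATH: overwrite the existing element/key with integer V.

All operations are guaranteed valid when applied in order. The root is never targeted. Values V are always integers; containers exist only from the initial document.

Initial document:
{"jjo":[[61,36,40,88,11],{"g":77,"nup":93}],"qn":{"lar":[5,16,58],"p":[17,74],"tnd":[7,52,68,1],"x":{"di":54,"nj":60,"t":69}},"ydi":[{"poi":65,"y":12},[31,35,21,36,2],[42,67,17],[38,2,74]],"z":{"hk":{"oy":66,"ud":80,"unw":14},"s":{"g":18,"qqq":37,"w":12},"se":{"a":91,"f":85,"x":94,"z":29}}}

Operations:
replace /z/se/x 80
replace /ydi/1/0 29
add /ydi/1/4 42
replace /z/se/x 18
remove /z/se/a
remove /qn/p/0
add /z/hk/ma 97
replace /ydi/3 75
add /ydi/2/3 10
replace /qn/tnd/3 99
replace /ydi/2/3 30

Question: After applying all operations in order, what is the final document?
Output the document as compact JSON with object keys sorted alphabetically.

After op 1 (replace /z/se/x 80): {"jjo":[[61,36,40,88,11],{"g":77,"nup":93}],"qn":{"lar":[5,16,58],"p":[17,74],"tnd":[7,52,68,1],"x":{"di":54,"nj":60,"t":69}},"ydi":[{"poi":65,"y":12},[31,35,21,36,2],[42,67,17],[38,2,74]],"z":{"hk":{"oy":66,"ud":80,"unw":14},"s":{"g":18,"qqq":37,"w":12},"se":{"a":91,"f":85,"x":80,"z":29}}}
After op 2 (replace /ydi/1/0 29): {"jjo":[[61,36,40,88,11],{"g":77,"nup":93}],"qn":{"lar":[5,16,58],"p":[17,74],"tnd":[7,52,68,1],"x":{"di":54,"nj":60,"t":69}},"ydi":[{"poi":65,"y":12},[29,35,21,36,2],[42,67,17],[38,2,74]],"z":{"hk":{"oy":66,"ud":80,"unw":14},"s":{"g":18,"qqq":37,"w":12},"se":{"a":91,"f":85,"x":80,"z":29}}}
After op 3 (add /ydi/1/4 42): {"jjo":[[61,36,40,88,11],{"g":77,"nup":93}],"qn":{"lar":[5,16,58],"p":[17,74],"tnd":[7,52,68,1],"x":{"di":54,"nj":60,"t":69}},"ydi":[{"poi":65,"y":12},[29,35,21,36,42,2],[42,67,17],[38,2,74]],"z":{"hk":{"oy":66,"ud":80,"unw":14},"s":{"g":18,"qqq":37,"w":12},"se":{"a":91,"f":85,"x":80,"z":29}}}
After op 4 (replace /z/se/x 18): {"jjo":[[61,36,40,88,11],{"g":77,"nup":93}],"qn":{"lar":[5,16,58],"p":[17,74],"tnd":[7,52,68,1],"x":{"di":54,"nj":60,"t":69}},"ydi":[{"poi":65,"y":12},[29,35,21,36,42,2],[42,67,17],[38,2,74]],"z":{"hk":{"oy":66,"ud":80,"unw":14},"s":{"g":18,"qqq":37,"w":12},"se":{"a":91,"f":85,"x":18,"z":29}}}
After op 5 (remove /z/se/a): {"jjo":[[61,36,40,88,11],{"g":77,"nup":93}],"qn":{"lar":[5,16,58],"p":[17,74],"tnd":[7,52,68,1],"x":{"di":54,"nj":60,"t":69}},"ydi":[{"poi":65,"y":12},[29,35,21,36,42,2],[42,67,17],[38,2,74]],"z":{"hk":{"oy":66,"ud":80,"unw":14},"s":{"g":18,"qqq":37,"w":12},"se":{"f":85,"x":18,"z":29}}}
After op 6 (remove /qn/p/0): {"jjo":[[61,36,40,88,11],{"g":77,"nup":93}],"qn":{"lar":[5,16,58],"p":[74],"tnd":[7,52,68,1],"x":{"di":54,"nj":60,"t":69}},"ydi":[{"poi":65,"y":12},[29,35,21,36,42,2],[42,67,17],[38,2,74]],"z":{"hk":{"oy":66,"ud":80,"unw":14},"s":{"g":18,"qqq":37,"w":12},"se":{"f":85,"x":18,"z":29}}}
After op 7 (add /z/hk/ma 97): {"jjo":[[61,36,40,88,11],{"g":77,"nup":93}],"qn":{"lar":[5,16,58],"p":[74],"tnd":[7,52,68,1],"x":{"di":54,"nj":60,"t":69}},"ydi":[{"poi":65,"y":12},[29,35,21,36,42,2],[42,67,17],[38,2,74]],"z":{"hk":{"ma":97,"oy":66,"ud":80,"unw":14},"s":{"g":18,"qqq":37,"w":12},"se":{"f":85,"x":18,"z":29}}}
After op 8 (replace /ydi/3 75): {"jjo":[[61,36,40,88,11],{"g":77,"nup":93}],"qn":{"lar":[5,16,58],"p":[74],"tnd":[7,52,68,1],"x":{"di":54,"nj":60,"t":69}},"ydi":[{"poi":65,"y":12},[29,35,21,36,42,2],[42,67,17],75],"z":{"hk":{"ma":97,"oy":66,"ud":80,"unw":14},"s":{"g":18,"qqq":37,"w":12},"se":{"f":85,"x":18,"z":29}}}
After op 9 (add /ydi/2/3 10): {"jjo":[[61,36,40,88,11],{"g":77,"nup":93}],"qn":{"lar":[5,16,58],"p":[74],"tnd":[7,52,68,1],"x":{"di":54,"nj":60,"t":69}},"ydi":[{"poi":65,"y":12},[29,35,21,36,42,2],[42,67,17,10],75],"z":{"hk":{"ma":97,"oy":66,"ud":80,"unw":14},"s":{"g":18,"qqq":37,"w":12},"se":{"f":85,"x":18,"z":29}}}
After op 10 (replace /qn/tnd/3 99): {"jjo":[[61,36,40,88,11],{"g":77,"nup":93}],"qn":{"lar":[5,16,58],"p":[74],"tnd":[7,52,68,99],"x":{"di":54,"nj":60,"t":69}},"ydi":[{"poi":65,"y":12},[29,35,21,36,42,2],[42,67,17,10],75],"z":{"hk":{"ma":97,"oy":66,"ud":80,"unw":14},"s":{"g":18,"qqq":37,"w":12},"se":{"f":85,"x":18,"z":29}}}
After op 11 (replace /ydi/2/3 30): {"jjo":[[61,36,40,88,11],{"g":77,"nup":93}],"qn":{"lar":[5,16,58],"p":[74],"tnd":[7,52,68,99],"x":{"di":54,"nj":60,"t":69}},"ydi":[{"poi":65,"y":12},[29,35,21,36,42,2],[42,67,17,30],75],"z":{"hk":{"ma":97,"oy":66,"ud":80,"unw":14},"s":{"g":18,"qqq":37,"w":12},"se":{"f":85,"x":18,"z":29}}}

Answer: {"jjo":[[61,36,40,88,11],{"g":77,"nup":93}],"qn":{"lar":[5,16,58],"p":[74],"tnd":[7,52,68,99],"x":{"di":54,"nj":60,"t":69}},"ydi":[{"poi":65,"y":12},[29,35,21,36,42,2],[42,67,17,30],75],"z":{"hk":{"ma":97,"oy":66,"ud":80,"unw":14},"s":{"g":18,"qqq":37,"w":12},"se":{"f":85,"x":18,"z":29}}}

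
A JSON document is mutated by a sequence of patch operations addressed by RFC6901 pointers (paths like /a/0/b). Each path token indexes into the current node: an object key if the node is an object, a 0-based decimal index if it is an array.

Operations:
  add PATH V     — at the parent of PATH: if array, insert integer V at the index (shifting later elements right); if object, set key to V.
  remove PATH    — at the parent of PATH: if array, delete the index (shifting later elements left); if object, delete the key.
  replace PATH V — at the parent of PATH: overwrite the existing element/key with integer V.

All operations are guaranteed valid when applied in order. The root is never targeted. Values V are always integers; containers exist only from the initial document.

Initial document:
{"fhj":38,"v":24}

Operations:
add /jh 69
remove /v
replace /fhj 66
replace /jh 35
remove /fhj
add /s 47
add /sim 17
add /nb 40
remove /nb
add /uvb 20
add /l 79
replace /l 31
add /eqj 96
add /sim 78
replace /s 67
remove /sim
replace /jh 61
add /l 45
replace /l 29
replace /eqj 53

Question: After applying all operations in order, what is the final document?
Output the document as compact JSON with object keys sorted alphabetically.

After op 1 (add /jh 69): {"fhj":38,"jh":69,"v":24}
After op 2 (remove /v): {"fhj":38,"jh":69}
After op 3 (replace /fhj 66): {"fhj":66,"jh":69}
After op 4 (replace /jh 35): {"fhj":66,"jh":35}
After op 5 (remove /fhj): {"jh":35}
After op 6 (add /s 47): {"jh":35,"s":47}
After op 7 (add /sim 17): {"jh":35,"s":47,"sim":17}
After op 8 (add /nb 40): {"jh":35,"nb":40,"s":47,"sim":17}
After op 9 (remove /nb): {"jh":35,"s":47,"sim":17}
After op 10 (add /uvb 20): {"jh":35,"s":47,"sim":17,"uvb":20}
After op 11 (add /l 79): {"jh":35,"l":79,"s":47,"sim":17,"uvb":20}
After op 12 (replace /l 31): {"jh":35,"l":31,"s":47,"sim":17,"uvb":20}
After op 13 (add /eqj 96): {"eqj":96,"jh":35,"l":31,"s":47,"sim":17,"uvb":20}
After op 14 (add /sim 78): {"eqj":96,"jh":35,"l":31,"s":47,"sim":78,"uvb":20}
After op 15 (replace /s 67): {"eqj":96,"jh":35,"l":31,"s":67,"sim":78,"uvb":20}
After op 16 (remove /sim): {"eqj":96,"jh":35,"l":31,"s":67,"uvb":20}
After op 17 (replace /jh 61): {"eqj":96,"jh":61,"l":31,"s":67,"uvb":20}
After op 18 (add /l 45): {"eqj":96,"jh":61,"l":45,"s":67,"uvb":20}
After op 19 (replace /l 29): {"eqj":96,"jh":61,"l":29,"s":67,"uvb":20}
After op 20 (replace /eqj 53): {"eqj":53,"jh":61,"l":29,"s":67,"uvb":20}

Answer: {"eqj":53,"jh":61,"l":29,"s":67,"uvb":20}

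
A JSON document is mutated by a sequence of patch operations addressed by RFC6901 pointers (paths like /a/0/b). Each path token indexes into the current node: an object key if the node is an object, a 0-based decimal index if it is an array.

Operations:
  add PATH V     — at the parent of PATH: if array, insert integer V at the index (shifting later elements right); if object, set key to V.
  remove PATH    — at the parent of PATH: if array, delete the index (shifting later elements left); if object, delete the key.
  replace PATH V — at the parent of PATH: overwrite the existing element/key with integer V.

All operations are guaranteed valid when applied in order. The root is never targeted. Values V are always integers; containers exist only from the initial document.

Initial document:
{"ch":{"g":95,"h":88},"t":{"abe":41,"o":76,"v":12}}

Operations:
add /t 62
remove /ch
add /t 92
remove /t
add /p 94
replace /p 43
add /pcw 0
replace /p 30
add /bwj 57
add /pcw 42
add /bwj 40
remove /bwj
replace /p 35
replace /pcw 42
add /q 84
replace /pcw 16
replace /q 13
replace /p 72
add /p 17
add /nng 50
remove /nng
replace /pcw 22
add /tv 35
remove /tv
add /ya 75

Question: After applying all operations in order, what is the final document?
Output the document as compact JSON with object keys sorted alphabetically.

Answer: {"p":17,"pcw":22,"q":13,"ya":75}

Derivation:
After op 1 (add /t 62): {"ch":{"g":95,"h":88},"t":62}
After op 2 (remove /ch): {"t":62}
After op 3 (add /t 92): {"t":92}
After op 4 (remove /t): {}
After op 5 (add /p 94): {"p":94}
After op 6 (replace /p 43): {"p":43}
After op 7 (add /pcw 0): {"p":43,"pcw":0}
After op 8 (replace /p 30): {"p":30,"pcw":0}
After op 9 (add /bwj 57): {"bwj":57,"p":30,"pcw":0}
After op 10 (add /pcw 42): {"bwj":57,"p":30,"pcw":42}
After op 11 (add /bwj 40): {"bwj":40,"p":30,"pcw":42}
After op 12 (remove /bwj): {"p":30,"pcw":42}
After op 13 (replace /p 35): {"p":35,"pcw":42}
After op 14 (replace /pcw 42): {"p":35,"pcw":42}
After op 15 (add /q 84): {"p":35,"pcw":42,"q":84}
After op 16 (replace /pcw 16): {"p":35,"pcw":16,"q":84}
After op 17 (replace /q 13): {"p":35,"pcw":16,"q":13}
After op 18 (replace /p 72): {"p":72,"pcw":16,"q":13}
After op 19 (add /p 17): {"p":17,"pcw":16,"q":13}
After op 20 (add /nng 50): {"nng":50,"p":17,"pcw":16,"q":13}
After op 21 (remove /nng): {"p":17,"pcw":16,"q":13}
After op 22 (replace /pcw 22): {"p":17,"pcw":22,"q":13}
After op 23 (add /tv 35): {"p":17,"pcw":22,"q":13,"tv":35}
After op 24 (remove /tv): {"p":17,"pcw":22,"q":13}
After op 25 (add /ya 75): {"p":17,"pcw":22,"q":13,"ya":75}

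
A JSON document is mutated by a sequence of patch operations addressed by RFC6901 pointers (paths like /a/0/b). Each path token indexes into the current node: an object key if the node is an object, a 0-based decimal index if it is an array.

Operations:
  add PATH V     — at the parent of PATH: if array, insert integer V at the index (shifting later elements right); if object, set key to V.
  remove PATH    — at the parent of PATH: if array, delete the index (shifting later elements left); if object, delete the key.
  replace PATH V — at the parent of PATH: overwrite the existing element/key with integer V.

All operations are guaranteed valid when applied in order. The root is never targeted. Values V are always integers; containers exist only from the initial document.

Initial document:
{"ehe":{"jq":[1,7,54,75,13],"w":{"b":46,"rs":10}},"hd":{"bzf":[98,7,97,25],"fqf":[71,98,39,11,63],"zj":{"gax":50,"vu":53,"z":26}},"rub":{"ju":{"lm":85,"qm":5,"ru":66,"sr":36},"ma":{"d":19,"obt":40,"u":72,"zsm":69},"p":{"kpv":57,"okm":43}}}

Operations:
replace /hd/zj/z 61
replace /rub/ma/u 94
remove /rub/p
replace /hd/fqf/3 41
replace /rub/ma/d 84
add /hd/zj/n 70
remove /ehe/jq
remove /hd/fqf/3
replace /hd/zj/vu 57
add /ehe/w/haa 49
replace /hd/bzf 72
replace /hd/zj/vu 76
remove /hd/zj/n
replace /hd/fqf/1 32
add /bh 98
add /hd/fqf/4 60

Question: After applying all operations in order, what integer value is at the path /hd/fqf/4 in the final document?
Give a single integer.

Answer: 60

Derivation:
After op 1 (replace /hd/zj/z 61): {"ehe":{"jq":[1,7,54,75,13],"w":{"b":46,"rs":10}},"hd":{"bzf":[98,7,97,25],"fqf":[71,98,39,11,63],"zj":{"gax":50,"vu":53,"z":61}},"rub":{"ju":{"lm":85,"qm":5,"ru":66,"sr":36},"ma":{"d":19,"obt":40,"u":72,"zsm":69},"p":{"kpv":57,"okm":43}}}
After op 2 (replace /rub/ma/u 94): {"ehe":{"jq":[1,7,54,75,13],"w":{"b":46,"rs":10}},"hd":{"bzf":[98,7,97,25],"fqf":[71,98,39,11,63],"zj":{"gax":50,"vu":53,"z":61}},"rub":{"ju":{"lm":85,"qm":5,"ru":66,"sr":36},"ma":{"d":19,"obt":40,"u":94,"zsm":69},"p":{"kpv":57,"okm":43}}}
After op 3 (remove /rub/p): {"ehe":{"jq":[1,7,54,75,13],"w":{"b":46,"rs":10}},"hd":{"bzf":[98,7,97,25],"fqf":[71,98,39,11,63],"zj":{"gax":50,"vu":53,"z":61}},"rub":{"ju":{"lm":85,"qm":5,"ru":66,"sr":36},"ma":{"d":19,"obt":40,"u":94,"zsm":69}}}
After op 4 (replace /hd/fqf/3 41): {"ehe":{"jq":[1,7,54,75,13],"w":{"b":46,"rs":10}},"hd":{"bzf":[98,7,97,25],"fqf":[71,98,39,41,63],"zj":{"gax":50,"vu":53,"z":61}},"rub":{"ju":{"lm":85,"qm":5,"ru":66,"sr":36},"ma":{"d":19,"obt":40,"u":94,"zsm":69}}}
After op 5 (replace /rub/ma/d 84): {"ehe":{"jq":[1,7,54,75,13],"w":{"b":46,"rs":10}},"hd":{"bzf":[98,7,97,25],"fqf":[71,98,39,41,63],"zj":{"gax":50,"vu":53,"z":61}},"rub":{"ju":{"lm":85,"qm":5,"ru":66,"sr":36},"ma":{"d":84,"obt":40,"u":94,"zsm":69}}}
After op 6 (add /hd/zj/n 70): {"ehe":{"jq":[1,7,54,75,13],"w":{"b":46,"rs":10}},"hd":{"bzf":[98,7,97,25],"fqf":[71,98,39,41,63],"zj":{"gax":50,"n":70,"vu":53,"z":61}},"rub":{"ju":{"lm":85,"qm":5,"ru":66,"sr":36},"ma":{"d":84,"obt":40,"u":94,"zsm":69}}}
After op 7 (remove /ehe/jq): {"ehe":{"w":{"b":46,"rs":10}},"hd":{"bzf":[98,7,97,25],"fqf":[71,98,39,41,63],"zj":{"gax":50,"n":70,"vu":53,"z":61}},"rub":{"ju":{"lm":85,"qm":5,"ru":66,"sr":36},"ma":{"d":84,"obt":40,"u":94,"zsm":69}}}
After op 8 (remove /hd/fqf/3): {"ehe":{"w":{"b":46,"rs":10}},"hd":{"bzf":[98,7,97,25],"fqf":[71,98,39,63],"zj":{"gax":50,"n":70,"vu":53,"z":61}},"rub":{"ju":{"lm":85,"qm":5,"ru":66,"sr":36},"ma":{"d":84,"obt":40,"u":94,"zsm":69}}}
After op 9 (replace /hd/zj/vu 57): {"ehe":{"w":{"b":46,"rs":10}},"hd":{"bzf":[98,7,97,25],"fqf":[71,98,39,63],"zj":{"gax":50,"n":70,"vu":57,"z":61}},"rub":{"ju":{"lm":85,"qm":5,"ru":66,"sr":36},"ma":{"d":84,"obt":40,"u":94,"zsm":69}}}
After op 10 (add /ehe/w/haa 49): {"ehe":{"w":{"b":46,"haa":49,"rs":10}},"hd":{"bzf":[98,7,97,25],"fqf":[71,98,39,63],"zj":{"gax":50,"n":70,"vu":57,"z":61}},"rub":{"ju":{"lm":85,"qm":5,"ru":66,"sr":36},"ma":{"d":84,"obt":40,"u":94,"zsm":69}}}
After op 11 (replace /hd/bzf 72): {"ehe":{"w":{"b":46,"haa":49,"rs":10}},"hd":{"bzf":72,"fqf":[71,98,39,63],"zj":{"gax":50,"n":70,"vu":57,"z":61}},"rub":{"ju":{"lm":85,"qm":5,"ru":66,"sr":36},"ma":{"d":84,"obt":40,"u":94,"zsm":69}}}
After op 12 (replace /hd/zj/vu 76): {"ehe":{"w":{"b":46,"haa":49,"rs":10}},"hd":{"bzf":72,"fqf":[71,98,39,63],"zj":{"gax":50,"n":70,"vu":76,"z":61}},"rub":{"ju":{"lm":85,"qm":5,"ru":66,"sr":36},"ma":{"d":84,"obt":40,"u":94,"zsm":69}}}
After op 13 (remove /hd/zj/n): {"ehe":{"w":{"b":46,"haa":49,"rs":10}},"hd":{"bzf":72,"fqf":[71,98,39,63],"zj":{"gax":50,"vu":76,"z":61}},"rub":{"ju":{"lm":85,"qm":5,"ru":66,"sr":36},"ma":{"d":84,"obt":40,"u":94,"zsm":69}}}
After op 14 (replace /hd/fqf/1 32): {"ehe":{"w":{"b":46,"haa":49,"rs":10}},"hd":{"bzf":72,"fqf":[71,32,39,63],"zj":{"gax":50,"vu":76,"z":61}},"rub":{"ju":{"lm":85,"qm":5,"ru":66,"sr":36},"ma":{"d":84,"obt":40,"u":94,"zsm":69}}}
After op 15 (add /bh 98): {"bh":98,"ehe":{"w":{"b":46,"haa":49,"rs":10}},"hd":{"bzf":72,"fqf":[71,32,39,63],"zj":{"gax":50,"vu":76,"z":61}},"rub":{"ju":{"lm":85,"qm":5,"ru":66,"sr":36},"ma":{"d":84,"obt":40,"u":94,"zsm":69}}}
After op 16 (add /hd/fqf/4 60): {"bh":98,"ehe":{"w":{"b":46,"haa":49,"rs":10}},"hd":{"bzf":72,"fqf":[71,32,39,63,60],"zj":{"gax":50,"vu":76,"z":61}},"rub":{"ju":{"lm":85,"qm":5,"ru":66,"sr":36},"ma":{"d":84,"obt":40,"u":94,"zsm":69}}}
Value at /hd/fqf/4: 60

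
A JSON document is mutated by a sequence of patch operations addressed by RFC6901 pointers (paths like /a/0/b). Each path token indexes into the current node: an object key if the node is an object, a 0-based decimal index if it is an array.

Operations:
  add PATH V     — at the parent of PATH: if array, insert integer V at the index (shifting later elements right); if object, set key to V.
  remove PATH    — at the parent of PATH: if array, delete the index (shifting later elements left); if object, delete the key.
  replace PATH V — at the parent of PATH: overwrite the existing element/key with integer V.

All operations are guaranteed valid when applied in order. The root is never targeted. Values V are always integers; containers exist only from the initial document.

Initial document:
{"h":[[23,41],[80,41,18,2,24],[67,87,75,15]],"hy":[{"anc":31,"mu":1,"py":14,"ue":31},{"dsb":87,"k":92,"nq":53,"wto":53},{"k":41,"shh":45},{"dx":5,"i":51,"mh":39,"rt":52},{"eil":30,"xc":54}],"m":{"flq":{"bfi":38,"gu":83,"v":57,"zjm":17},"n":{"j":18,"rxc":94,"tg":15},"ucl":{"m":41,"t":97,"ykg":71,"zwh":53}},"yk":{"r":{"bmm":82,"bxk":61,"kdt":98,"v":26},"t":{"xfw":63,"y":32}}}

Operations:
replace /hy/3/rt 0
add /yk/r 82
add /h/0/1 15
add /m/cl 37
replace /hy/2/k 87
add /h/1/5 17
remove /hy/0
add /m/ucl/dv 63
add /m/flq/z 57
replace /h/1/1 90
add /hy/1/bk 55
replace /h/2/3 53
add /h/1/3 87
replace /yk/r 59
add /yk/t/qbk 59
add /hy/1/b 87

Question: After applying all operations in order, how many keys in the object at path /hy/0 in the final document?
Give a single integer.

Answer: 4

Derivation:
After op 1 (replace /hy/3/rt 0): {"h":[[23,41],[80,41,18,2,24],[67,87,75,15]],"hy":[{"anc":31,"mu":1,"py":14,"ue":31},{"dsb":87,"k":92,"nq":53,"wto":53},{"k":41,"shh":45},{"dx":5,"i":51,"mh":39,"rt":0},{"eil":30,"xc":54}],"m":{"flq":{"bfi":38,"gu":83,"v":57,"zjm":17},"n":{"j":18,"rxc":94,"tg":15},"ucl":{"m":41,"t":97,"ykg":71,"zwh":53}},"yk":{"r":{"bmm":82,"bxk":61,"kdt":98,"v":26},"t":{"xfw":63,"y":32}}}
After op 2 (add /yk/r 82): {"h":[[23,41],[80,41,18,2,24],[67,87,75,15]],"hy":[{"anc":31,"mu":1,"py":14,"ue":31},{"dsb":87,"k":92,"nq":53,"wto":53},{"k":41,"shh":45},{"dx":5,"i":51,"mh":39,"rt":0},{"eil":30,"xc":54}],"m":{"flq":{"bfi":38,"gu":83,"v":57,"zjm":17},"n":{"j":18,"rxc":94,"tg":15},"ucl":{"m":41,"t":97,"ykg":71,"zwh":53}},"yk":{"r":82,"t":{"xfw":63,"y":32}}}
After op 3 (add /h/0/1 15): {"h":[[23,15,41],[80,41,18,2,24],[67,87,75,15]],"hy":[{"anc":31,"mu":1,"py":14,"ue":31},{"dsb":87,"k":92,"nq":53,"wto":53},{"k":41,"shh":45},{"dx":5,"i":51,"mh":39,"rt":0},{"eil":30,"xc":54}],"m":{"flq":{"bfi":38,"gu":83,"v":57,"zjm":17},"n":{"j":18,"rxc":94,"tg":15},"ucl":{"m":41,"t":97,"ykg":71,"zwh":53}},"yk":{"r":82,"t":{"xfw":63,"y":32}}}
After op 4 (add /m/cl 37): {"h":[[23,15,41],[80,41,18,2,24],[67,87,75,15]],"hy":[{"anc":31,"mu":1,"py":14,"ue":31},{"dsb":87,"k":92,"nq":53,"wto":53},{"k":41,"shh":45},{"dx":5,"i":51,"mh":39,"rt":0},{"eil":30,"xc":54}],"m":{"cl":37,"flq":{"bfi":38,"gu":83,"v":57,"zjm":17},"n":{"j":18,"rxc":94,"tg":15},"ucl":{"m":41,"t":97,"ykg":71,"zwh":53}},"yk":{"r":82,"t":{"xfw":63,"y":32}}}
After op 5 (replace /hy/2/k 87): {"h":[[23,15,41],[80,41,18,2,24],[67,87,75,15]],"hy":[{"anc":31,"mu":1,"py":14,"ue":31},{"dsb":87,"k":92,"nq":53,"wto":53},{"k":87,"shh":45},{"dx":5,"i":51,"mh":39,"rt":0},{"eil":30,"xc":54}],"m":{"cl":37,"flq":{"bfi":38,"gu":83,"v":57,"zjm":17},"n":{"j":18,"rxc":94,"tg":15},"ucl":{"m":41,"t":97,"ykg":71,"zwh":53}},"yk":{"r":82,"t":{"xfw":63,"y":32}}}
After op 6 (add /h/1/5 17): {"h":[[23,15,41],[80,41,18,2,24,17],[67,87,75,15]],"hy":[{"anc":31,"mu":1,"py":14,"ue":31},{"dsb":87,"k":92,"nq":53,"wto":53},{"k":87,"shh":45},{"dx":5,"i":51,"mh":39,"rt":0},{"eil":30,"xc":54}],"m":{"cl":37,"flq":{"bfi":38,"gu":83,"v":57,"zjm":17},"n":{"j":18,"rxc":94,"tg":15},"ucl":{"m":41,"t":97,"ykg":71,"zwh":53}},"yk":{"r":82,"t":{"xfw":63,"y":32}}}
After op 7 (remove /hy/0): {"h":[[23,15,41],[80,41,18,2,24,17],[67,87,75,15]],"hy":[{"dsb":87,"k":92,"nq":53,"wto":53},{"k":87,"shh":45},{"dx":5,"i":51,"mh":39,"rt":0},{"eil":30,"xc":54}],"m":{"cl":37,"flq":{"bfi":38,"gu":83,"v":57,"zjm":17},"n":{"j":18,"rxc":94,"tg":15},"ucl":{"m":41,"t":97,"ykg":71,"zwh":53}},"yk":{"r":82,"t":{"xfw":63,"y":32}}}
After op 8 (add /m/ucl/dv 63): {"h":[[23,15,41],[80,41,18,2,24,17],[67,87,75,15]],"hy":[{"dsb":87,"k":92,"nq":53,"wto":53},{"k":87,"shh":45},{"dx":5,"i":51,"mh":39,"rt":0},{"eil":30,"xc":54}],"m":{"cl":37,"flq":{"bfi":38,"gu":83,"v":57,"zjm":17},"n":{"j":18,"rxc":94,"tg":15},"ucl":{"dv":63,"m":41,"t":97,"ykg":71,"zwh":53}},"yk":{"r":82,"t":{"xfw":63,"y":32}}}
After op 9 (add /m/flq/z 57): {"h":[[23,15,41],[80,41,18,2,24,17],[67,87,75,15]],"hy":[{"dsb":87,"k":92,"nq":53,"wto":53},{"k":87,"shh":45},{"dx":5,"i":51,"mh":39,"rt":0},{"eil":30,"xc":54}],"m":{"cl":37,"flq":{"bfi":38,"gu":83,"v":57,"z":57,"zjm":17},"n":{"j":18,"rxc":94,"tg":15},"ucl":{"dv":63,"m":41,"t":97,"ykg":71,"zwh":53}},"yk":{"r":82,"t":{"xfw":63,"y":32}}}
After op 10 (replace /h/1/1 90): {"h":[[23,15,41],[80,90,18,2,24,17],[67,87,75,15]],"hy":[{"dsb":87,"k":92,"nq":53,"wto":53},{"k":87,"shh":45},{"dx":5,"i":51,"mh":39,"rt":0},{"eil":30,"xc":54}],"m":{"cl":37,"flq":{"bfi":38,"gu":83,"v":57,"z":57,"zjm":17},"n":{"j":18,"rxc":94,"tg":15},"ucl":{"dv":63,"m":41,"t":97,"ykg":71,"zwh":53}},"yk":{"r":82,"t":{"xfw":63,"y":32}}}
After op 11 (add /hy/1/bk 55): {"h":[[23,15,41],[80,90,18,2,24,17],[67,87,75,15]],"hy":[{"dsb":87,"k":92,"nq":53,"wto":53},{"bk":55,"k":87,"shh":45},{"dx":5,"i":51,"mh":39,"rt":0},{"eil":30,"xc":54}],"m":{"cl":37,"flq":{"bfi":38,"gu":83,"v":57,"z":57,"zjm":17},"n":{"j":18,"rxc":94,"tg":15},"ucl":{"dv":63,"m":41,"t":97,"ykg":71,"zwh":53}},"yk":{"r":82,"t":{"xfw":63,"y":32}}}
After op 12 (replace /h/2/3 53): {"h":[[23,15,41],[80,90,18,2,24,17],[67,87,75,53]],"hy":[{"dsb":87,"k":92,"nq":53,"wto":53},{"bk":55,"k":87,"shh":45},{"dx":5,"i":51,"mh":39,"rt":0},{"eil":30,"xc":54}],"m":{"cl":37,"flq":{"bfi":38,"gu":83,"v":57,"z":57,"zjm":17},"n":{"j":18,"rxc":94,"tg":15},"ucl":{"dv":63,"m":41,"t":97,"ykg":71,"zwh":53}},"yk":{"r":82,"t":{"xfw":63,"y":32}}}
After op 13 (add /h/1/3 87): {"h":[[23,15,41],[80,90,18,87,2,24,17],[67,87,75,53]],"hy":[{"dsb":87,"k":92,"nq":53,"wto":53},{"bk":55,"k":87,"shh":45},{"dx":5,"i":51,"mh":39,"rt":0},{"eil":30,"xc":54}],"m":{"cl":37,"flq":{"bfi":38,"gu":83,"v":57,"z":57,"zjm":17},"n":{"j":18,"rxc":94,"tg":15},"ucl":{"dv":63,"m":41,"t":97,"ykg":71,"zwh":53}},"yk":{"r":82,"t":{"xfw":63,"y":32}}}
After op 14 (replace /yk/r 59): {"h":[[23,15,41],[80,90,18,87,2,24,17],[67,87,75,53]],"hy":[{"dsb":87,"k":92,"nq":53,"wto":53},{"bk":55,"k":87,"shh":45},{"dx":5,"i":51,"mh":39,"rt":0},{"eil":30,"xc":54}],"m":{"cl":37,"flq":{"bfi":38,"gu":83,"v":57,"z":57,"zjm":17},"n":{"j":18,"rxc":94,"tg":15},"ucl":{"dv":63,"m":41,"t":97,"ykg":71,"zwh":53}},"yk":{"r":59,"t":{"xfw":63,"y":32}}}
After op 15 (add /yk/t/qbk 59): {"h":[[23,15,41],[80,90,18,87,2,24,17],[67,87,75,53]],"hy":[{"dsb":87,"k":92,"nq":53,"wto":53},{"bk":55,"k":87,"shh":45},{"dx":5,"i":51,"mh":39,"rt":0},{"eil":30,"xc":54}],"m":{"cl":37,"flq":{"bfi":38,"gu":83,"v":57,"z":57,"zjm":17},"n":{"j":18,"rxc":94,"tg":15},"ucl":{"dv":63,"m":41,"t":97,"ykg":71,"zwh":53}},"yk":{"r":59,"t":{"qbk":59,"xfw":63,"y":32}}}
After op 16 (add /hy/1/b 87): {"h":[[23,15,41],[80,90,18,87,2,24,17],[67,87,75,53]],"hy":[{"dsb":87,"k":92,"nq":53,"wto":53},{"b":87,"bk":55,"k":87,"shh":45},{"dx":5,"i":51,"mh":39,"rt":0},{"eil":30,"xc":54}],"m":{"cl":37,"flq":{"bfi":38,"gu":83,"v":57,"z":57,"zjm":17},"n":{"j":18,"rxc":94,"tg":15},"ucl":{"dv":63,"m":41,"t":97,"ykg":71,"zwh":53}},"yk":{"r":59,"t":{"qbk":59,"xfw":63,"y":32}}}
Size at path /hy/0: 4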